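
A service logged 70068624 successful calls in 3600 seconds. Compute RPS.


Formula: throughput = requests / seconds
throughput = 70068624 / 3600
throughput = 19463.51 requests/second

19463.51 requests/second


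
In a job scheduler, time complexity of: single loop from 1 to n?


Reasoning: one pass through n items
Complexity: O(n)

O(n)


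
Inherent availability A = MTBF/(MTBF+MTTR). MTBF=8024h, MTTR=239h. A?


Availability = MTBF / (MTBF + MTTR)
Availability = 8024 / (8024 + 239)
Availability = 8024 / 8263
Availability = 97.1076%

97.1076%


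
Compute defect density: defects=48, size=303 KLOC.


Defect density = defects / KLOC
Defect density = 48 / 303
Defect density = 0.158 defects/KLOC

0.158 defects/KLOC


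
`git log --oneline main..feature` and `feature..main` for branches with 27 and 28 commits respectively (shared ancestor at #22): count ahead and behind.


Common ancestor: commit #22
feature commits after divergence: 27 - 22 = 5
main commits after divergence: 28 - 22 = 6
feature is 5 commits ahead of main
main is 6 commits ahead of feature

feature ahead: 5, main ahead: 6


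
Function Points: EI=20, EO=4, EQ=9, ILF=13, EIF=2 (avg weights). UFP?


UFP = EI*4 + EO*5 + EQ*4 + ILF*10 + EIF*7
UFP = 20*4 + 4*5 + 9*4 + 13*10 + 2*7
UFP = 80 + 20 + 36 + 130 + 14
UFP = 280

280


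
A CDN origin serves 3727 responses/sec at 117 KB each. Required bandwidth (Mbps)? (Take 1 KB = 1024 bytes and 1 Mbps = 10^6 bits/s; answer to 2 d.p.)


Formula: Mbps = payload_bytes * RPS * 8 / 1e6
Payload per request = 117 KB = 117 * 1024 = 119808 bytes
Total bytes/sec = 119808 * 3727 = 446524416
Total bits/sec = 446524416 * 8 = 3572195328
Mbps = 3572195328 / 1e6 = 3572.2

3572.2 Mbps


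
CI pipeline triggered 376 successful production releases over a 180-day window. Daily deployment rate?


Formula: deployments per day = releases / days
= 376 / 180
= 2.089 deploys/day
(equivalently, 14.62 deploys/week)

2.089 deploys/day


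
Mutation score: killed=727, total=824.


Mutation score = killed / total * 100
Mutation score = 727 / 824 * 100
Mutation score = 88.23%

88.23%


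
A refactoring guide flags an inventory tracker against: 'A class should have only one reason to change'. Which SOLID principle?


This describes the Single Responsibility Principle (SRP)

Single Responsibility Principle (SRP)


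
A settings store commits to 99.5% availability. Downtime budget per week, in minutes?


Formula: allowed downtime = period * (100 - SLA) / 100
Period (week) = 10080 minutes
Unavailability fraction = (100 - 99.5) / 100
Allowed downtime = 10080 * (100 - 99.5) / 100
Allowed downtime = 50.4 minutes

50.4 minutes


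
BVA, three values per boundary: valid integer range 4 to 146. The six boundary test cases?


Range: [4, 146]
Boundaries: just below min, min, min+1, max-1, max, just above max
Values: [3, 4, 5, 145, 146, 147]

[3, 4, 5, 145, 146, 147]


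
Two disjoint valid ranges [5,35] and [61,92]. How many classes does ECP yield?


Valid ranges: [5,35] and [61,92]
Class 1: x < 5 — invalid
Class 2: 5 ≤ x ≤ 35 — valid
Class 3: 35 < x < 61 — invalid (gap between ranges)
Class 4: 61 ≤ x ≤ 92 — valid
Class 5: x > 92 — invalid
Total equivalence classes: 5

5 equivalence classes


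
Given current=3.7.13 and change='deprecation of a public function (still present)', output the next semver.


Current: 3.7.13
Change category: 'deprecation of a public function (still present)' → minor bump
SemVer rule: minor bump → increment MINOR, reset PATCH to 0 (MAJOR unchanged)
New: 3.8.0

3.8.0


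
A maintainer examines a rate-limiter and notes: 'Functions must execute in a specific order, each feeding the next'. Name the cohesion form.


Reasoning: Output of one is input to next
Type: Sequential cohesion

Sequential cohesion


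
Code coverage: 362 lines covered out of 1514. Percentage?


Coverage = covered / total * 100
Coverage = 362 / 1514 * 100
Coverage = 23.91%

23.91%


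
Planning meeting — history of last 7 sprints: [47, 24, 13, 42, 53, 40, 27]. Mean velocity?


Formula: Avg velocity = Total points / Number of sprints
Points: [47, 24, 13, 42, 53, 40, 27]
Sum = 47 + 24 + 13 + 42 + 53 + 40 + 27 = 246
Avg velocity = 246 / 7 = 35.14 points/sprint

35.14 points/sprint


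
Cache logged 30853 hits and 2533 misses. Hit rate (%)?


Formula: hit rate = hits / (hits + misses) * 100
hit rate = 30853 / (30853 + 2533) * 100
hit rate = 30853 / 33386 * 100
hit rate = 92.41%

92.41%


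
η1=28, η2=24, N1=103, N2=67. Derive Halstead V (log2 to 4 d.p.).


Formula: V = N * log2(η), where N = N1 + N2 and η = η1 + η2
η = 28 + 24 = 52
N = 103 + 67 = 170
log2(52) ≈ 5.7004
V = 170 * 5.7004 = 969.07

969.07


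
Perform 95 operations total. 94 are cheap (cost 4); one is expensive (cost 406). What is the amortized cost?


Formula: Amortized cost = Total cost / Operations
Total cost = (94 * 4) + (1 * 406)
Total cost = 376 + 406 = 782
Amortized = 782 / 95 = 8.2316

8.2316


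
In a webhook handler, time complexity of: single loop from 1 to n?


Reasoning: one pass through n items
Complexity: O(n)

O(n)


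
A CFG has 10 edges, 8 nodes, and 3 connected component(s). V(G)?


Formula: V(G) = E - N + 2P
V(G) = 10 - 8 + 2*3
V(G) = 2 + 6
V(G) = 8

8


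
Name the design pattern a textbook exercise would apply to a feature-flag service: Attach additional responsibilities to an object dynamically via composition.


This matches the Decorator pattern

Decorator


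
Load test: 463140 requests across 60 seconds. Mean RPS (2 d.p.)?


Formula: throughput = requests / seconds
throughput = 463140 / 60
throughput = 7719.0 requests/second

7719.0 requests/second


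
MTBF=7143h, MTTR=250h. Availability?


Availability = MTBF / (MTBF + MTTR)
Availability = 7143 / (7143 + 250)
Availability = 7143 / 7393
Availability = 96.6184%

96.6184%


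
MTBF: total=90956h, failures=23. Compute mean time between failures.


Formula: MTBF = Total operating time / Number of failures
MTBF = 90956 / 23
MTBF = 3954.61 hours

3954.61 hours


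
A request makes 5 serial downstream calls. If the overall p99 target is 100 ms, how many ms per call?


Formula: per_stage = total_budget / stages
per_stage = 100 / 5
per_stage = 20.0 ms

20.0 ms


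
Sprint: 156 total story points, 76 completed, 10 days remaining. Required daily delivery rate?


Formula: Required rate = Remaining points / Days left
Remaining = 156 - 76 = 80 points
Required rate = 80 / 10 = 8.0 points/day

8.0 points/day


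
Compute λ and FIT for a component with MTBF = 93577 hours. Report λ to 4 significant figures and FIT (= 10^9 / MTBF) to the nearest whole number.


Formula: λ = 1 / MTBF; FIT = λ × 1e9 = 1e9 / MTBF
λ = 1 / 93577 ≈ 1.069e-05 failures/hour
FIT = 1e9 / 93577 ≈ 10686 failures per 1e9 hours (nearest whole number)

λ = 1.069e-05 /h, FIT = 10686


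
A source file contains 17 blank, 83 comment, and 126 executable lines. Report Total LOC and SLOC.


Total LOC = blank + comment + code
Total LOC = 17 + 83 + 126 = 226
SLOC (source only) = code = 126

Total LOC: 226, SLOC: 126


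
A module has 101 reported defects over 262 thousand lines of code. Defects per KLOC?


Defect density = defects / KLOC
Defect density = 101 / 262
Defect density = 0.385 defects/KLOC

0.385 defects/KLOC


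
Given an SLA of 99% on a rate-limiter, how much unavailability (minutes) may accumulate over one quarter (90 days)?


Formula: allowed downtime = period * (100 - SLA) / 100
Period (quarter (90 days)) = 129600 minutes
Unavailability fraction = (100 - 99.0) / 100
Allowed downtime = 129600 * (100 - 99.0) / 100
Allowed downtime = 1296.0 minutes

1296.0 minutes


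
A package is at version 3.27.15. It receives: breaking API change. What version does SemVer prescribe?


Current: 3.27.15
Change category: 'breaking API change' → major bump
SemVer rule: major bump → increment MAJOR, reset MINOR and PATCH to 0
New: 4.0.0

4.0.0


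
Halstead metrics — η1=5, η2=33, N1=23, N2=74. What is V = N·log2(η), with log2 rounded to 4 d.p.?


Formula: V = N * log2(η), where N = N1 + N2 and η = η1 + η2
η = 5 + 33 = 38
N = 23 + 74 = 97
log2(38) ≈ 5.2479
V = 97 * 5.2479 = 509.05

509.05


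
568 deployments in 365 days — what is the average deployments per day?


Formula: deployments per day = releases / days
= 568 / 365
= 1.556 deploys/day
(equivalently, 10.89 deploys/week)

1.556 deploys/day


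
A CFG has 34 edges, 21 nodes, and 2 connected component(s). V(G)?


Formula: V(G) = E - N + 2P
V(G) = 34 - 21 + 2*2
V(G) = 13 + 4
V(G) = 17

17


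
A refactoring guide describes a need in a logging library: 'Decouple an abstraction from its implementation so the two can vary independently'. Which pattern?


This matches the Bridge pattern

Bridge


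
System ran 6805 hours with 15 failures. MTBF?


Formula: MTBF = Total operating time / Number of failures
MTBF = 6805 / 15
MTBF = 453.67 hours

453.67 hours


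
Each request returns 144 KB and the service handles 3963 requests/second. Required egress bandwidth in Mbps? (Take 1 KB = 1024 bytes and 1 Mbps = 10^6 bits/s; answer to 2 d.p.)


Formula: Mbps = payload_bytes * RPS * 8 / 1e6
Payload per request = 144 KB = 144 * 1024 = 147456 bytes
Total bytes/sec = 147456 * 3963 = 584368128
Total bits/sec = 584368128 * 8 = 4674945024
Mbps = 4674945024 / 1e6 = 4674.95

4674.95 Mbps


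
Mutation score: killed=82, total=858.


Mutation score = killed / total * 100
Mutation score = 82 / 858 * 100
Mutation score = 9.56%

9.56%


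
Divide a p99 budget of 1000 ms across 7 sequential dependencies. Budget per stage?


Formula: per_stage = total_budget / stages
per_stage = 1000 / 7
per_stage = 142.86 ms

142.86 ms


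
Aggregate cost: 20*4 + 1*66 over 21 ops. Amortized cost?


Formula: Amortized cost = Total cost / Operations
Total cost = (20 * 4) + (1 * 66)
Total cost = 80 + 66 = 146
Amortized = 146 / 21 = 6.9524

6.9524


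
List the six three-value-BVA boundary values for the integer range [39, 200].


Range: [39, 200]
Boundaries: just below min, min, min+1, max-1, max, just above max
Values: [38, 39, 40, 199, 200, 201]

[38, 39, 40, 199, 200, 201]


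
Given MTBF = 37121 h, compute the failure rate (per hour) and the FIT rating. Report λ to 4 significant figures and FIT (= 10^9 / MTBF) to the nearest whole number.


Formula: λ = 1 / MTBF; FIT = λ × 1e9 = 1e9 / MTBF
λ = 1 / 37121 ≈ 2.694e-05 failures/hour
FIT = 1e9 / 37121 ≈ 26939 failures per 1e9 hours (nearest whole number)

λ = 2.694e-05 /h, FIT = 26939


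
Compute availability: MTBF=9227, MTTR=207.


Availability = MTBF / (MTBF + MTTR)
Availability = 9227 / (9227 + 207)
Availability = 9227 / 9434
Availability = 97.8058%

97.8058%


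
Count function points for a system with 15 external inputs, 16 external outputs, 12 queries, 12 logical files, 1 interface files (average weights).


UFP = EI*4 + EO*5 + EQ*4 + ILF*10 + EIF*7
UFP = 15*4 + 16*5 + 12*4 + 12*10 + 1*7
UFP = 60 + 80 + 48 + 120 + 7
UFP = 315

315


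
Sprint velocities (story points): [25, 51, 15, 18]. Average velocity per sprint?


Formula: Avg velocity = Total points / Number of sprints
Points: [25, 51, 15, 18]
Sum = 25 + 51 + 15 + 18 = 109
Avg velocity = 109 / 4 = 27.25 points/sprint

27.25 points/sprint


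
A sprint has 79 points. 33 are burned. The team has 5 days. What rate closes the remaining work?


Formula: Required rate = Remaining points / Days left
Remaining = 79 - 33 = 46 points
Required rate = 46 / 5 = 9.2 points/day

9.2 points/day


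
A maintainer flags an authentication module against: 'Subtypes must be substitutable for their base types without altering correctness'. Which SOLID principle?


This describes the Liskov Substitution Principle (LSP)

Liskov Substitution Principle (LSP)


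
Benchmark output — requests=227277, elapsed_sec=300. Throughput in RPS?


Formula: throughput = requests / seconds
throughput = 227277 / 300
throughput = 757.59 requests/second

757.59 requests/second


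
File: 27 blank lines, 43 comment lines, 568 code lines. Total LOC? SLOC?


Total LOC = blank + comment + code
Total LOC = 27 + 43 + 568 = 638
SLOC (source only) = code = 568

Total LOC: 638, SLOC: 568


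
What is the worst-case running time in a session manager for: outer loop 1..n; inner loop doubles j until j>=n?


Reasoning: linear outer times logarithmic inner
Complexity: O(n log n)

O(n log n)


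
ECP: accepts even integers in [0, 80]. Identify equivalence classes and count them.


Constraint: even integers in [0, 80]
Class 1: x < 0 — out-of-range invalid
Class 2: x in [0,80] but odd — wrong type invalid
Class 3: x in [0,80] and even — valid
Class 4: x > 80 — out-of-range invalid
Total equivalence classes: 4

4 equivalence classes


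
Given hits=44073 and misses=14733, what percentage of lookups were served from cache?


Formula: hit rate = hits / (hits + misses) * 100
hit rate = 44073 / (44073 + 14733) * 100
hit rate = 44073 / 58806 * 100
hit rate = 74.95%

74.95%


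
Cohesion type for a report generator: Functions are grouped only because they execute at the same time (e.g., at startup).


Reasoning: Related by timing only
Type: Temporal cohesion

Temporal cohesion


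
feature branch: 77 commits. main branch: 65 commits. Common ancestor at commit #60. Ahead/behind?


Common ancestor: commit #60
feature commits after divergence: 77 - 60 = 17
main commits after divergence: 65 - 60 = 5
feature is 17 commits ahead of main
main is 5 commits ahead of feature

feature ahead: 17, main ahead: 5


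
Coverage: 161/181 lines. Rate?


Coverage = covered / total * 100
Coverage = 161 / 181 * 100
Coverage = 88.95%

88.95%


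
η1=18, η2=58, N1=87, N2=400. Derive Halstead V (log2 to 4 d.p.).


Formula: V = N * log2(η), where N = N1 + N2 and η = η1 + η2
η = 18 + 58 = 76
N = 87 + 400 = 487
log2(76) ≈ 6.2479
V = 487 * 6.2479 = 3042.73

3042.73


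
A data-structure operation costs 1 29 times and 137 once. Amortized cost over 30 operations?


Formula: Amortized cost = Total cost / Operations
Total cost = (29 * 1) + (1 * 137)
Total cost = 29 + 137 = 166
Amortized = 166 / 30 = 5.5333

5.5333


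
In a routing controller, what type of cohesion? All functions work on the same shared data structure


Reasoning: Functions share data
Type: Communicational cohesion

Communicational cohesion


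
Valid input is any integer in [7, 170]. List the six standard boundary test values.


Range: [7, 170]
Boundaries: just below min, min, min+1, max-1, max, just above max
Values: [6, 7, 8, 169, 170, 171]

[6, 7, 8, 169, 170, 171]


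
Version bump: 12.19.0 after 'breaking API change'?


Current: 12.19.0
Change category: 'breaking API change' → major bump
SemVer rule: major bump → increment MAJOR, reset MINOR and PATCH to 0
New: 13.0.0

13.0.0


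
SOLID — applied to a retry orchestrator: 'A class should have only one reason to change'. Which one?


This describes the Single Responsibility Principle (SRP)

Single Responsibility Principle (SRP)


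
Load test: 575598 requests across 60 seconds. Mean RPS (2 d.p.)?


Formula: throughput = requests / seconds
throughput = 575598 / 60
throughput = 9593.3 requests/second

9593.3 requests/second


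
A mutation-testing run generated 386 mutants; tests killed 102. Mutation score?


Mutation score = killed / total * 100
Mutation score = 102 / 386 * 100
Mutation score = 26.42%

26.42%


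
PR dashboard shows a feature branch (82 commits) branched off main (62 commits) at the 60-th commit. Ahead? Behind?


Common ancestor: commit #60
feature commits after divergence: 82 - 60 = 22
main commits after divergence: 62 - 60 = 2
feature is 22 commits ahead of main
main is 2 commits ahead of feature

feature ahead: 22, main ahead: 2


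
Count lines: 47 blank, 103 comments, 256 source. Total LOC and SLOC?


Total LOC = blank + comment + code
Total LOC = 47 + 103 + 256 = 406
SLOC (source only) = code = 256

Total LOC: 406, SLOC: 256


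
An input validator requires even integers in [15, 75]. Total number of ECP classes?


Constraint: even integers in [15, 75]
Class 1: x < 15 — out-of-range invalid
Class 2: x in [15,75] but odd — wrong type invalid
Class 3: x in [15,75] and even — valid
Class 4: x > 75 — out-of-range invalid
Total equivalence classes: 4

4 equivalence classes


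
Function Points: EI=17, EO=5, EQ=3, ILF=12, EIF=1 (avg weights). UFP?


UFP = EI*4 + EO*5 + EQ*4 + ILF*10 + EIF*7
UFP = 17*4 + 5*5 + 3*4 + 12*10 + 1*7
UFP = 68 + 25 + 12 + 120 + 7
UFP = 232

232


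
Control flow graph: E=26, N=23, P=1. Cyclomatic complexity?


Formula: V(G) = E - N + 2P
V(G) = 26 - 23 + 2*1
V(G) = 3 + 2
V(G) = 5

5


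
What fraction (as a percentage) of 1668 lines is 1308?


Coverage = covered / total * 100
Coverage = 1308 / 1668 * 100
Coverage = 78.42%

78.42%


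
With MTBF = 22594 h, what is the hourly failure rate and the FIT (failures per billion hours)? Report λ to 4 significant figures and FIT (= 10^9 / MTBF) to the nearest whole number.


Formula: λ = 1 / MTBF; FIT = λ × 1e9 = 1e9 / MTBF
λ = 1 / 22594 ≈ 4.426e-05 failures/hour
FIT = 1e9 / 22594 ≈ 44260 failures per 1e9 hours (nearest whole number)

λ = 4.426e-05 /h, FIT = 44260


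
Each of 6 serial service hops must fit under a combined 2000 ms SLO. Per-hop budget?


Formula: per_stage = total_budget / stages
per_stage = 2000 / 6
per_stage = 333.33 ms

333.33 ms


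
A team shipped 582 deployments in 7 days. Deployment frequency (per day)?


Formula: deployments per day = releases / days
= 582 / 7
= 83.143 deploys/day
(equivalently, 582.0 deploys/week)

83.143 deploys/day


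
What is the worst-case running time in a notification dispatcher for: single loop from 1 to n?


Reasoning: one pass through n items
Complexity: O(n)

O(n)


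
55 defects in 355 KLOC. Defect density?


Defect density = defects / KLOC
Defect density = 55 / 355
Defect density = 0.155 defects/KLOC

0.155 defects/KLOC


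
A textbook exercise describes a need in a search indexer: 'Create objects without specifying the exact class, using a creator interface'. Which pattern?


This matches the Factory Method pattern

Factory Method


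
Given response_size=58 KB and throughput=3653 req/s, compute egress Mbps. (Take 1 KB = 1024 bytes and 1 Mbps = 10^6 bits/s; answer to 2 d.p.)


Formula: Mbps = payload_bytes * RPS * 8 / 1e6
Payload per request = 58 KB = 58 * 1024 = 59392 bytes
Total bytes/sec = 59392 * 3653 = 216958976
Total bits/sec = 216958976 * 8 = 1735671808
Mbps = 1735671808 / 1e6 = 1735.67

1735.67 Mbps


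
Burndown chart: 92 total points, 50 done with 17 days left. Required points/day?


Formula: Required rate = Remaining points / Days left
Remaining = 92 - 50 = 42 points
Required rate = 42 / 17 = 2.47 points/day

2.47 points/day


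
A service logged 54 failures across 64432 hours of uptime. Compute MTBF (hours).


Formula: MTBF = Total operating time / Number of failures
MTBF = 64432 / 54
MTBF = 1193.19 hours

1193.19 hours


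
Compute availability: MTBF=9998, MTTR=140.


Availability = MTBF / (MTBF + MTTR)
Availability = 9998 / (9998 + 140)
Availability = 9998 / 10138
Availability = 98.6191%

98.6191%


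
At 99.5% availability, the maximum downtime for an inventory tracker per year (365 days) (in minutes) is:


Formula: allowed downtime = period * (100 - SLA) / 100
Period (year (365 days)) = 525600 minutes
Unavailability fraction = (100 - 99.5) / 100
Allowed downtime = 525600 * (100 - 99.5) / 100
Allowed downtime = 2628.0 minutes

2628.0 minutes


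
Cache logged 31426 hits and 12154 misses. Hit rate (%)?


Formula: hit rate = hits / (hits + misses) * 100
hit rate = 31426 / (31426 + 12154) * 100
hit rate = 31426 / 43580 * 100
hit rate = 72.11%

72.11%


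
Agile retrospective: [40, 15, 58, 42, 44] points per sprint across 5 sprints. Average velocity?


Formula: Avg velocity = Total points / Number of sprints
Points: [40, 15, 58, 42, 44]
Sum = 40 + 15 + 58 + 42 + 44 = 199
Avg velocity = 199 / 5 = 39.8 points/sprint

39.8 points/sprint


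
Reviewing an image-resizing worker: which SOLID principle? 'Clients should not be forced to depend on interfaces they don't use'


This describes the Interface Segregation Principle (ISP)

Interface Segregation Principle (ISP)


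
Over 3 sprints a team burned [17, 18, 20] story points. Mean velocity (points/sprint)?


Formula: Avg velocity = Total points / Number of sprints
Points: [17, 18, 20]
Sum = 17 + 18 + 20 = 55
Avg velocity = 55 / 3 = 18.33 points/sprint

18.33 points/sprint


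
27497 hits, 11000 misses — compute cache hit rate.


Formula: hit rate = hits / (hits + misses) * 100
hit rate = 27497 / (27497 + 11000) * 100
hit rate = 27497 / 38497 * 100
hit rate = 71.43%

71.43%


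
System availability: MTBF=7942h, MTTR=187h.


Availability = MTBF / (MTBF + MTTR)
Availability = 7942 / (7942 + 187)
Availability = 7942 / 8129
Availability = 97.6996%

97.6996%


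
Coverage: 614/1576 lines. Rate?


Coverage = covered / total * 100
Coverage = 614 / 1576 * 100
Coverage = 38.96%

38.96%


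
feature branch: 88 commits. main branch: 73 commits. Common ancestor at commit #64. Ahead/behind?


Common ancestor: commit #64
feature commits after divergence: 88 - 64 = 24
main commits after divergence: 73 - 64 = 9
feature is 24 commits ahead of main
main is 9 commits ahead of feature

feature ahead: 24, main ahead: 9


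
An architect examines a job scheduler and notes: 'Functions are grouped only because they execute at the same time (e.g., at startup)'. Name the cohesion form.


Reasoning: Related by timing only
Type: Temporal cohesion

Temporal cohesion


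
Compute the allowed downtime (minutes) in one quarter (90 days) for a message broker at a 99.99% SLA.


Formula: allowed downtime = period * (100 - SLA) / 100
Period (quarter (90 days)) = 129600 minutes
Unavailability fraction = (100 - 99.99) / 100
Allowed downtime = 129600 * (100 - 99.99) / 100
Allowed downtime = 12.96 minutes

12.96 minutes


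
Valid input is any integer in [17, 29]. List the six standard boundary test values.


Range: [17, 29]
Boundaries: just below min, min, min+1, max-1, max, just above max
Values: [16, 17, 18, 28, 29, 30]

[16, 17, 18, 28, 29, 30]


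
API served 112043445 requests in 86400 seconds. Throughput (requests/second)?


Formula: throughput = requests / seconds
throughput = 112043445 / 86400
throughput = 1296.8 requests/second

1296.8 requests/second


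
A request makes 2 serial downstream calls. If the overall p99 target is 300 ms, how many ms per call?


Formula: per_stage = total_budget / stages
per_stage = 300 / 2
per_stage = 150.0 ms

150.0 ms


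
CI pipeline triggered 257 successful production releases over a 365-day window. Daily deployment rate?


Formula: deployments per day = releases / days
= 257 / 365
= 0.704 deploys/day
(equivalently, 4.93 deploys/week)

0.704 deploys/day


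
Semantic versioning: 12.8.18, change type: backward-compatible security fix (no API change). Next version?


Current: 12.8.18
Change category: 'backward-compatible security fix (no API change)' → patch bump
SemVer rule: patch bump → increment PATCH (MAJOR and MINOR unchanged)
New: 12.8.19

12.8.19


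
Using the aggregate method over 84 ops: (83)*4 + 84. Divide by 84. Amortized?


Formula: Amortized cost = Total cost / Operations
Total cost = (83 * 4) + (1 * 84)
Total cost = 332 + 84 = 416
Amortized = 416 / 84 = 4.9524

4.9524


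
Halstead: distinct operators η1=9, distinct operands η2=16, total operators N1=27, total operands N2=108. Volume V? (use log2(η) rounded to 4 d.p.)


Formula: V = N * log2(η), where N = N1 + N2 and η = η1 + η2
η = 9 + 16 = 25
N = 27 + 108 = 135
log2(25) ≈ 4.6439
V = 135 * 4.6439 = 626.93

626.93


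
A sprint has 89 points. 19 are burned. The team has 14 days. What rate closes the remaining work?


Formula: Required rate = Remaining points / Days left
Remaining = 89 - 19 = 70 points
Required rate = 70 / 14 = 5.0 points/day

5.0 points/day


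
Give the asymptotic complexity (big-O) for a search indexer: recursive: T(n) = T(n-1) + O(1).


Reasoning: linear recursion with constant work per frame
Complexity: O(n)

O(n)


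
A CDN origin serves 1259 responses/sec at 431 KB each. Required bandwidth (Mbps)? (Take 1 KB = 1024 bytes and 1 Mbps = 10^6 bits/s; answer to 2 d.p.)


Formula: Mbps = payload_bytes * RPS * 8 / 1e6
Payload per request = 431 KB = 431 * 1024 = 441344 bytes
Total bytes/sec = 441344 * 1259 = 555652096
Total bits/sec = 555652096 * 8 = 4445216768
Mbps = 4445216768 / 1e6 = 4445.22

4445.22 Mbps


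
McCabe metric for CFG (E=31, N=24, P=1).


Formula: V(G) = E - N + 2P
V(G) = 31 - 24 + 2*1
V(G) = 7 + 2
V(G) = 9

9


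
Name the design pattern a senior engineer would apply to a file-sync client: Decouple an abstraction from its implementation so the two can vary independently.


This matches the Bridge pattern

Bridge


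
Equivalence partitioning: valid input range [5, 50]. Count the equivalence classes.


Valid range: [5, 50]
Class 1: x < 5 — invalid
Class 2: 5 ≤ x ≤ 50 — valid
Class 3: x > 50 — invalid
Total equivalence classes: 3

3 equivalence classes


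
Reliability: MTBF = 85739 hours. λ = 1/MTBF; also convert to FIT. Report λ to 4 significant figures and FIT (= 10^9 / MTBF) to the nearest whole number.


Formula: λ = 1 / MTBF; FIT = λ × 1e9 = 1e9 / MTBF
λ = 1 / 85739 ≈ 1.166e-05 failures/hour
FIT = 1e9 / 85739 ≈ 11663 failures per 1e9 hours (nearest whole number)

λ = 1.166e-05 /h, FIT = 11663


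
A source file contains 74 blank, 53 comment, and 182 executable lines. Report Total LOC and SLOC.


Total LOC = blank + comment + code
Total LOC = 74 + 53 + 182 = 309
SLOC (source only) = code = 182

Total LOC: 309, SLOC: 182


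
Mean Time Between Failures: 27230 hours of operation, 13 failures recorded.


Formula: MTBF = Total operating time / Number of failures
MTBF = 27230 / 13
MTBF = 2094.62 hours

2094.62 hours


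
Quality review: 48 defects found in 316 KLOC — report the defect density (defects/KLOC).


Defect density = defects / KLOC
Defect density = 48 / 316
Defect density = 0.152 defects/KLOC

0.152 defects/KLOC


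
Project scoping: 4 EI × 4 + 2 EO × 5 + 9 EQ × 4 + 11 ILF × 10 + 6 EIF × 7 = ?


UFP = EI*4 + EO*5 + EQ*4 + ILF*10 + EIF*7
UFP = 4*4 + 2*5 + 9*4 + 11*10 + 6*7
UFP = 16 + 10 + 36 + 110 + 42
UFP = 214

214


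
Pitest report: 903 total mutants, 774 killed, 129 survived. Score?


Mutation score = killed / total * 100
Mutation score = 774 / 903 * 100
Mutation score = 85.71%

85.71%


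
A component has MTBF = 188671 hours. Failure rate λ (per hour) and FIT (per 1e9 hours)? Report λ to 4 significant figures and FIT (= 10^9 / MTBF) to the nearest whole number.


Formula: λ = 1 / MTBF; FIT = λ × 1e9 = 1e9 / MTBF
λ = 1 / 188671 ≈ 5.300e-06 failures/hour
FIT = 1e9 / 188671 ≈ 5300 failures per 1e9 hours (nearest whole number)

λ = 5.300e-06 /h, FIT = 5300


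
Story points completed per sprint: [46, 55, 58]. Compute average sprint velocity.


Formula: Avg velocity = Total points / Number of sprints
Points: [46, 55, 58]
Sum = 46 + 55 + 58 = 159
Avg velocity = 159 / 3 = 53.0 points/sprint

53.0 points/sprint


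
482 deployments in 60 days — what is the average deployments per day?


Formula: deployments per day = releases / days
= 482 / 60
= 8.033 deploys/day
(equivalently, 56.23 deploys/week)

8.033 deploys/day


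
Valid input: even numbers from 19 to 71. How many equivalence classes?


Constraint: even integers in [19, 71]
Class 1: x < 19 — out-of-range invalid
Class 2: x in [19,71] but odd — wrong type invalid
Class 3: x in [19,71] and even — valid
Class 4: x > 71 — out-of-range invalid
Total equivalence classes: 4

4 equivalence classes


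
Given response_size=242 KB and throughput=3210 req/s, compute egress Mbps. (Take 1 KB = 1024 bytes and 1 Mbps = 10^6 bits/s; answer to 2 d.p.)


Formula: Mbps = payload_bytes * RPS * 8 / 1e6
Payload per request = 242 KB = 242 * 1024 = 247808 bytes
Total bytes/sec = 247808 * 3210 = 795463680
Total bits/sec = 795463680 * 8 = 6363709440
Mbps = 6363709440 / 1e6 = 6363.71

6363.71 Mbps


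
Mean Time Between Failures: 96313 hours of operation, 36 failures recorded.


Formula: MTBF = Total operating time / Number of failures
MTBF = 96313 / 36
MTBF = 2675.36 hours

2675.36 hours


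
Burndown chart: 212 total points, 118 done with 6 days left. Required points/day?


Formula: Required rate = Remaining points / Days left
Remaining = 212 - 118 = 94 points
Required rate = 94 / 6 = 15.67 points/day

15.67 points/day


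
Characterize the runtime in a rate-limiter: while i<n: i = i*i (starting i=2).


Reasoning: squaring drives double-exponential growth; iterations ~ log log n
Complexity: O(log log n)

O(log log n)


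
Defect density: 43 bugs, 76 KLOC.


Defect density = defects / KLOC
Defect density = 43 / 76
Defect density = 0.566 defects/KLOC

0.566 defects/KLOC


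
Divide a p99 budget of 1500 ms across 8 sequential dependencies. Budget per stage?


Formula: per_stage = total_budget / stages
per_stage = 1500 / 8
per_stage = 187.5 ms

187.5 ms


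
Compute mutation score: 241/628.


Mutation score = killed / total * 100
Mutation score = 241 / 628 * 100
Mutation score = 38.38%

38.38%


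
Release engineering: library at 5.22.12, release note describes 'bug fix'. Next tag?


Current: 5.22.12
Change category: 'bug fix' → patch bump
SemVer rule: patch bump → increment PATCH (MAJOR and MINOR unchanged)
New: 5.22.13

5.22.13


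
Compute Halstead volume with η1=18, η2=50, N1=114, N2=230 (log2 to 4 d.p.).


Formula: V = N * log2(η), where N = N1 + N2 and η = η1 + η2
η = 18 + 50 = 68
N = 114 + 230 = 344
log2(68) ≈ 6.0875
V = 344 * 6.0875 = 2094.10

2094.10


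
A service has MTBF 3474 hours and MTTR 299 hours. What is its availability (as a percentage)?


Availability = MTBF / (MTBF + MTTR)
Availability = 3474 / (3474 + 299)
Availability = 3474 / 3773
Availability = 92.0753%

92.0753%


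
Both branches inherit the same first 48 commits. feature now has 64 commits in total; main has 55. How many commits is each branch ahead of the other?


Common ancestor: commit #48
feature commits after divergence: 64 - 48 = 16
main commits after divergence: 55 - 48 = 7
feature is 16 commits ahead of main
main is 7 commits ahead of feature

feature ahead: 16, main ahead: 7


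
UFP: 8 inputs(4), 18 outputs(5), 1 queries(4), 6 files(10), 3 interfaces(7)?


UFP = EI*4 + EO*5 + EQ*4 + ILF*10 + EIF*7
UFP = 8*4 + 18*5 + 1*4 + 6*10 + 3*7
UFP = 32 + 90 + 4 + 60 + 21
UFP = 207

207


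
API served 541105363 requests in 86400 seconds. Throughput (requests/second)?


Formula: throughput = requests / seconds
throughput = 541105363 / 86400
throughput = 6262.79 requests/second

6262.79 requests/second


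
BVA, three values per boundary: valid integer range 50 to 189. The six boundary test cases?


Range: [50, 189]
Boundaries: just below min, min, min+1, max-1, max, just above max
Values: [49, 50, 51, 188, 189, 190]

[49, 50, 51, 188, 189, 190]


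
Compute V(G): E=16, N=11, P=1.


Formula: V(G) = E - N + 2P
V(G) = 16 - 11 + 2*1
V(G) = 5 + 2
V(G) = 7

7


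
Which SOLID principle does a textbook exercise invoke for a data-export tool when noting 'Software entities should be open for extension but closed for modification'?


This describes the Open/Closed Principle (OCP)

Open/Closed Principle (OCP)


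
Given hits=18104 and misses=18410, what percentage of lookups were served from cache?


Formula: hit rate = hits / (hits + misses) * 100
hit rate = 18104 / (18104 + 18410) * 100
hit rate = 18104 / 36514 * 100
hit rate = 49.58%

49.58%


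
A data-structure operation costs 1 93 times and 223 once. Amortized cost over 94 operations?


Formula: Amortized cost = Total cost / Operations
Total cost = (93 * 1) + (1 * 223)
Total cost = 93 + 223 = 316
Amortized = 316 / 94 = 3.3617

3.3617


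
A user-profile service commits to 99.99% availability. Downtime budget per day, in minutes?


Formula: allowed downtime = period * (100 - SLA) / 100
Period (day) = 1440 minutes
Unavailability fraction = (100 - 99.99) / 100
Allowed downtime = 1440 * (100 - 99.99) / 100
Allowed downtime = 0.144 minutes

0.144 minutes


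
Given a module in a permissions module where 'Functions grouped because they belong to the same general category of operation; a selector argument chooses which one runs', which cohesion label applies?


Reasoning: Grouped by category of activity, not by data or sequence
Type: Logical cohesion

Logical cohesion


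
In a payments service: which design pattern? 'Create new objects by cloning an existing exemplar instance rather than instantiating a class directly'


This matches the Prototype pattern

Prototype


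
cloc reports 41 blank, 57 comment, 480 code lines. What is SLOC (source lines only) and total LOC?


Total LOC = blank + comment + code
Total LOC = 41 + 57 + 480 = 578
SLOC (source only) = code = 480

Total LOC: 578, SLOC: 480


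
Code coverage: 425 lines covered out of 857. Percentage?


Coverage = covered / total * 100
Coverage = 425 / 857 * 100
Coverage = 49.59%

49.59%


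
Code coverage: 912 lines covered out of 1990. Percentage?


Coverage = covered / total * 100
Coverage = 912 / 1990 * 100
Coverage = 45.83%

45.83%


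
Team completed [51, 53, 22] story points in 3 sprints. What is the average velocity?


Formula: Avg velocity = Total points / Number of sprints
Points: [51, 53, 22]
Sum = 51 + 53 + 22 = 126
Avg velocity = 126 / 3 = 42.0 points/sprint

42.0 points/sprint


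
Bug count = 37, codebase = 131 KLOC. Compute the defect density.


Defect density = defects / KLOC
Defect density = 37 / 131
Defect density = 0.282 defects/KLOC

0.282 defects/KLOC


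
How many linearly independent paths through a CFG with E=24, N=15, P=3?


Formula: V(G) = E - N + 2P
V(G) = 24 - 15 + 2*3
V(G) = 9 + 6
V(G) = 15

15


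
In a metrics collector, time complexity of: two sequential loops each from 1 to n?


Reasoning: sequential dominates: O(n) + O(n) = O(n)
Complexity: O(n)

O(n)


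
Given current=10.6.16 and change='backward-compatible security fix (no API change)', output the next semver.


Current: 10.6.16
Change category: 'backward-compatible security fix (no API change)' → patch bump
SemVer rule: patch bump → increment PATCH (MAJOR and MINOR unchanged)
New: 10.6.17

10.6.17


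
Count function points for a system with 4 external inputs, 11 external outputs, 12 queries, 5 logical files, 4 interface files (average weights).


UFP = EI*4 + EO*5 + EQ*4 + ILF*10 + EIF*7
UFP = 4*4 + 11*5 + 12*4 + 5*10 + 4*7
UFP = 16 + 55 + 48 + 50 + 28
UFP = 197

197


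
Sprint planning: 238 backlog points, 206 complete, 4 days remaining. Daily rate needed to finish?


Formula: Required rate = Remaining points / Days left
Remaining = 238 - 206 = 32 points
Required rate = 32 / 4 = 8.0 points/day

8.0 points/day


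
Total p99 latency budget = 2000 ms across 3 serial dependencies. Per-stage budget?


Formula: per_stage = total_budget / stages
per_stage = 2000 / 3
per_stage = 666.67 ms

666.67 ms


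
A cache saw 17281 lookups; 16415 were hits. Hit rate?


Formula: hit rate = hits / (hits + misses) * 100
hit rate = 16415 / (16415 + 866) * 100
hit rate = 16415 / 17281 * 100
hit rate = 94.99%

94.99%


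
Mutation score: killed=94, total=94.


Mutation score = killed / total * 100
Mutation score = 94 / 94 * 100
Mutation score = 100.0%

100.0%


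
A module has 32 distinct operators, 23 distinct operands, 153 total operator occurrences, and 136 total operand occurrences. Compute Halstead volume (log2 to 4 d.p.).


Formula: V = N * log2(η), where N = N1 + N2 and η = η1 + η2
η = 32 + 23 = 55
N = 153 + 136 = 289
log2(55) ≈ 5.7814
V = 289 * 5.7814 = 1670.82

1670.82


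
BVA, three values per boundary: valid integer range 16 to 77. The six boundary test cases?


Range: [16, 77]
Boundaries: just below min, min, min+1, max-1, max, just above max
Values: [15, 16, 17, 76, 77, 78]

[15, 16, 17, 76, 77, 78]


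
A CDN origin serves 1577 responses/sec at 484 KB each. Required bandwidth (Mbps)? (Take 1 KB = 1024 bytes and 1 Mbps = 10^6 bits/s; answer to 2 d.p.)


Formula: Mbps = payload_bytes * RPS * 8 / 1e6
Payload per request = 484 KB = 484 * 1024 = 495616 bytes
Total bytes/sec = 495616 * 1577 = 781586432
Total bits/sec = 781586432 * 8 = 6252691456
Mbps = 6252691456 / 1e6 = 6252.69

6252.69 Mbps


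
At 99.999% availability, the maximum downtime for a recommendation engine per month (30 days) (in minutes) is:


Formula: allowed downtime = period * (100 - SLA) / 100
Period (month (30 days)) = 43200 minutes
Unavailability fraction = (100 - 99.999) / 100
Allowed downtime = 43200 * (100 - 99.999) / 100
Allowed downtime = 0.432 minutes

0.432 minutes


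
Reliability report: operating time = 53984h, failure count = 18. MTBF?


Formula: MTBF = Total operating time / Number of failures
MTBF = 53984 / 18
MTBF = 2999.11 hours

2999.11 hours


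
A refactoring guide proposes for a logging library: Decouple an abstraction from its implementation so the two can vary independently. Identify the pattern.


This matches the Bridge pattern

Bridge


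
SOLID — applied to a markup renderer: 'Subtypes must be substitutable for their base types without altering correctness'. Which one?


This describes the Liskov Substitution Principle (LSP)

Liskov Substitution Principle (LSP)


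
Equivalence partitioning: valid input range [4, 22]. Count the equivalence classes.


Valid range: [4, 22]
Class 1: x < 4 — invalid
Class 2: 4 ≤ x ≤ 22 — valid
Class 3: x > 22 — invalid
Total equivalence classes: 3

3 equivalence classes


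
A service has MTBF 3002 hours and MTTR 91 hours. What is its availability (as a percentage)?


Availability = MTBF / (MTBF + MTTR)
Availability = 3002 / (3002 + 91)
Availability = 3002 / 3093
Availability = 97.0579%

97.0579%


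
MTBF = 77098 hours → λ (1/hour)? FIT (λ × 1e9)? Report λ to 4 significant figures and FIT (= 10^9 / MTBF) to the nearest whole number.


Formula: λ = 1 / MTBF; FIT = λ × 1e9 = 1e9 / MTBF
λ = 1 / 77098 ≈ 1.297e-05 failures/hour
FIT = 1e9 / 77098 ≈ 12971 failures per 1e9 hours (nearest whole number)

λ = 1.297e-05 /h, FIT = 12971


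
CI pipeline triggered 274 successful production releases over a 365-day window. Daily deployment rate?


Formula: deployments per day = releases / days
= 274 / 365
= 0.751 deploys/day
(equivalently, 5.25 deploys/week)

0.751 deploys/day


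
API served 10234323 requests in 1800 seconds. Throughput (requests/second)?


Formula: throughput = requests / seconds
throughput = 10234323 / 1800
throughput = 5685.74 requests/second

5685.74 requests/second


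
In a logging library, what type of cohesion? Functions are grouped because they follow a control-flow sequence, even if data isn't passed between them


Reasoning: Grouped by order of execution within a routine, not by data flow
Type: Procedural cohesion

Procedural cohesion


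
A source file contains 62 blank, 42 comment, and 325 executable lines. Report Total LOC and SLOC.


Total LOC = blank + comment + code
Total LOC = 62 + 42 + 325 = 429
SLOC (source only) = code = 325

Total LOC: 429, SLOC: 325
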